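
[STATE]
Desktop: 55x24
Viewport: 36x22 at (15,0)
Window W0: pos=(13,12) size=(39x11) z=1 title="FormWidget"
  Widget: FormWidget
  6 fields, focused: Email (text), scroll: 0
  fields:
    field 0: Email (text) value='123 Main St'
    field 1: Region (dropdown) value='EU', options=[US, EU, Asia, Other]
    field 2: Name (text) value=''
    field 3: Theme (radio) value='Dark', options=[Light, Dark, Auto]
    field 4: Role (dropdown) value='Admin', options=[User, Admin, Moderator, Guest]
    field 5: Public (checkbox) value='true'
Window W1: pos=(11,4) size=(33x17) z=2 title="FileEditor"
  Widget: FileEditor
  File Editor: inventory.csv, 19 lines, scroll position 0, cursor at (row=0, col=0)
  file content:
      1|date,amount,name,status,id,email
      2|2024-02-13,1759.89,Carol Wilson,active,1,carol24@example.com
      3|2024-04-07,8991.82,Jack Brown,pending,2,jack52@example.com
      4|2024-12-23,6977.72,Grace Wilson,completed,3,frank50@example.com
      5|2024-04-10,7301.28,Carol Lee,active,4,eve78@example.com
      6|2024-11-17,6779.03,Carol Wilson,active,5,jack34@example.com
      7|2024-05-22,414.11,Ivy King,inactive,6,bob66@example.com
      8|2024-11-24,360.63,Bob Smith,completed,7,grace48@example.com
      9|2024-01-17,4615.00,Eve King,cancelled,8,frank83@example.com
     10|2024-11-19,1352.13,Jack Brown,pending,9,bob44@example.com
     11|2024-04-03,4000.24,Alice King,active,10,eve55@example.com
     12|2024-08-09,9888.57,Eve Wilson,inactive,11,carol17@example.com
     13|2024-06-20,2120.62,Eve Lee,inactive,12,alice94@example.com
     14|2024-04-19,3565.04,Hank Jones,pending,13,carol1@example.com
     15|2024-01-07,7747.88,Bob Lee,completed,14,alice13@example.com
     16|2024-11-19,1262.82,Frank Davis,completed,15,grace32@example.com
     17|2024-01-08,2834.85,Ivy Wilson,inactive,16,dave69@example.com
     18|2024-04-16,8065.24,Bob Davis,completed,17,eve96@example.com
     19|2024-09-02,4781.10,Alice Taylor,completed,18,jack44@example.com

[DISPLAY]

                                    
                                    
                                    
                                    
━━━━━━━━━━━━━━━━━━━━━━━━━━━━┓       
leEditor                    ┃       
────────────────────────────┨       
e,amount,name,status,id,ema▲┃       
4-02-13,1759.89,Carol Wilso█┃       
4-04-07,8991.82,Jack Brown,░┃       
4-12-23,6977.72,Grace Wilso░┃       
4-04-10,7301.28,Carol Lee,a░┃       
4-11-17,6779.03,Carol Wilso░┃━━━━━━━
4-05-22,414.11,Ivy King,ina░┃       
4-11-24,360.63,Bob Smith,co░┃───────
4-01-17,4615.00,Eve King,ca░┃      ]
4-11-19,1352.13,Jack Brown,░┃     ▼]
4-04-03,4000.24,Alice King,░┃      ]
4-08-09,9888.57,Eve Wilson,░┃ark  ( 
4-06-20,2120.62,Eve Lee,ina▼┃     ▼]
━━━━━━━━━━━━━━━━━━━━━━━━━━━━┛       
                                    


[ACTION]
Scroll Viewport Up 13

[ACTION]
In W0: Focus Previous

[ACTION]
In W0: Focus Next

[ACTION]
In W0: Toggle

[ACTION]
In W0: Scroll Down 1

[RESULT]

                                    
                                    
                                    
                                    
━━━━━━━━━━━━━━━━━━━━━━━━━━━━┓       
leEditor                    ┃       
────────────────────────────┨       
e,amount,name,status,id,ema▲┃       
4-02-13,1759.89,Carol Wilso█┃       
4-04-07,8991.82,Jack Brown,░┃       
4-12-23,6977.72,Grace Wilso░┃       
4-04-10,7301.28,Carol Lee,a░┃       
4-11-17,6779.03,Carol Wilso░┃━━━━━━━
4-05-22,414.11,Ivy King,ina░┃       
4-11-24,360.63,Bob Smith,co░┃───────
4-01-17,4615.00,Eve King,ca░┃     ▼]
4-11-19,1352.13,Jack Brown,░┃      ]
4-04-03,4000.24,Alice King,░┃ark  ( 
4-08-09,9888.57,Eve Wilson,░┃     ▼]
4-06-20,2120.62,Eve Lee,ina▼┃       
━━━━━━━━━━━━━━━━━━━━━━━━━━━━┛       
                                    


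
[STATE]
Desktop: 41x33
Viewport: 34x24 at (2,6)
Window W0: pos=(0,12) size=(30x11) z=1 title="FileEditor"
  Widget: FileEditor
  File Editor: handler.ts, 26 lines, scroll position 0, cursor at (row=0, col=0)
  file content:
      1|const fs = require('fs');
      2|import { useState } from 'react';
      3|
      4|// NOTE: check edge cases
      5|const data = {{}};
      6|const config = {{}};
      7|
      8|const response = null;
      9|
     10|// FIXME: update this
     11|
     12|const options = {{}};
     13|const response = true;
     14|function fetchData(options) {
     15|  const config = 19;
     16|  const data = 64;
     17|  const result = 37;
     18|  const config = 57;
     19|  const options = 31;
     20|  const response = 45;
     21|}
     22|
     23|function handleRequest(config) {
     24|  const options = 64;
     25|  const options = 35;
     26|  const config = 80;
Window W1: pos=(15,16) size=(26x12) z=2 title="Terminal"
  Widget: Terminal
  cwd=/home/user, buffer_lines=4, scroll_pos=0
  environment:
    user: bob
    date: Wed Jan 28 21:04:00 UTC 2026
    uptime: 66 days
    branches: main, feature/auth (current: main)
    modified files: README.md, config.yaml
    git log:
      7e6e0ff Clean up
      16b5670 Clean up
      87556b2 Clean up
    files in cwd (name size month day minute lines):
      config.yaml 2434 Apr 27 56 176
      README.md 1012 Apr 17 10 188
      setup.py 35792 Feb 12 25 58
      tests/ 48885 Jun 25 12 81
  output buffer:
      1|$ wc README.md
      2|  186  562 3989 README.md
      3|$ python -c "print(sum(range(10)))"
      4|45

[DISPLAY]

                                  
                                  
                                  
                                  
                                  
                                  
━━━━━━━━━━━━━━━━━━━━━━━━━━━┓      
FileEditor                 ┃      
───────────────────────────┨      
onst fs = require('fs');  ▲┃      
mport { useSt┏━━━━━━━━━━━━━━━━━━━━
             ┃ Terminal           
/ NOTE: check┠────────────────────
onst data = {┃$ wc README.md      
onst config =┃  186  562 3989 READ
             ┃$ python -c "print(s
━━━━━━━━━━━━━┃45                  
             ┃$ █                 
             ┃                    
             ┃                    
             ┃                    
             ┗━━━━━━━━━━━━━━━━━━━━
                                  
                                  


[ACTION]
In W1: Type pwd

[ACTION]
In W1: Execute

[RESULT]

                                  
                                  
                                  
                                  
                                  
                                  
━━━━━━━━━━━━━━━━━━━━━━━━━━━┓      
FileEditor                 ┃      
───────────────────────────┨      
onst fs = require('fs');  ▲┃      
mport { useSt┏━━━━━━━━━━━━━━━━━━━━
             ┃ Terminal           
/ NOTE: check┠────────────────────
onst data = {┃$ wc README.md      
onst config =┃  186  562 3989 READ
             ┃$ python -c "print(s
━━━━━━━━━━━━━┃45                  
             ┃$ pwd               
             ┃/home/user          
             ┃$ █                 
             ┃                    
             ┗━━━━━━━━━━━━━━━━━━━━
                                  
                                  


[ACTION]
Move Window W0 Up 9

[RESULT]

onst fs = require('fs');  ▲┃      
mport { useState } from 'r█┃      
                          ░┃      
/ NOTE: check edge cases  ░┃      
onst data = {{}};         ░┃      
onst config = {{}};       ░┃      
                          ▼┃      
━━━━━━━━━━━━━━━━━━━━━━━━━━━┛      
                                  
                                  
             ┏━━━━━━━━━━━━━━━━━━━━
             ┃ Terminal           
             ┠────────────────────
             ┃$ wc README.md      
             ┃  186  562 3989 READ
             ┃$ python -c "print(s
             ┃45                  
             ┃$ pwd               
             ┃/home/user          
             ┃$ █                 
             ┃                    
             ┗━━━━━━━━━━━━━━━━━━━━
                                  
                                  


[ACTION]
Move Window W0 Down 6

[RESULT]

                                  
                                  
                                  
━━━━━━━━━━━━━━━━━━━━━━━━━━━┓      
FileEditor                 ┃      
───────────────────────────┨      
onst fs = require('fs');  ▲┃      
mport { useState } from 'r█┃      
                          ░┃      
/ NOTE: check edge cases  ░┃      
onst data = {┏━━━━━━━━━━━━━━━━━━━━
onst config =┃ Terminal           
             ┠────────────────────
━━━━━━━━━━━━━┃$ wc README.md      
             ┃  186  562 3989 READ
             ┃$ python -c "print(s
             ┃45                  
             ┃$ pwd               
             ┃/home/user          
             ┃$ █                 
             ┃                    
             ┗━━━━━━━━━━━━━━━━━━━━
                                  
                                  


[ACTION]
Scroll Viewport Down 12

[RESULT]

━━━━━━━━━━━━━━━━━━━━━━━━━━━┓      
FileEditor                 ┃      
───────────────────────────┨      
onst fs = require('fs');  ▲┃      
mport { useState } from 'r█┃      
                          ░┃      
/ NOTE: check edge cases  ░┃      
onst data = {┏━━━━━━━━━━━━━━━━━━━━
onst config =┃ Terminal           
             ┠────────────────────
━━━━━━━━━━━━━┃$ wc README.md      
             ┃  186  562 3989 READ
             ┃$ python -c "print(s
             ┃45                  
             ┃$ pwd               
             ┃/home/user          
             ┃$ █                 
             ┃                    
             ┗━━━━━━━━━━━━━━━━━━━━
                                  
                                  
                                  
                                  
                                  


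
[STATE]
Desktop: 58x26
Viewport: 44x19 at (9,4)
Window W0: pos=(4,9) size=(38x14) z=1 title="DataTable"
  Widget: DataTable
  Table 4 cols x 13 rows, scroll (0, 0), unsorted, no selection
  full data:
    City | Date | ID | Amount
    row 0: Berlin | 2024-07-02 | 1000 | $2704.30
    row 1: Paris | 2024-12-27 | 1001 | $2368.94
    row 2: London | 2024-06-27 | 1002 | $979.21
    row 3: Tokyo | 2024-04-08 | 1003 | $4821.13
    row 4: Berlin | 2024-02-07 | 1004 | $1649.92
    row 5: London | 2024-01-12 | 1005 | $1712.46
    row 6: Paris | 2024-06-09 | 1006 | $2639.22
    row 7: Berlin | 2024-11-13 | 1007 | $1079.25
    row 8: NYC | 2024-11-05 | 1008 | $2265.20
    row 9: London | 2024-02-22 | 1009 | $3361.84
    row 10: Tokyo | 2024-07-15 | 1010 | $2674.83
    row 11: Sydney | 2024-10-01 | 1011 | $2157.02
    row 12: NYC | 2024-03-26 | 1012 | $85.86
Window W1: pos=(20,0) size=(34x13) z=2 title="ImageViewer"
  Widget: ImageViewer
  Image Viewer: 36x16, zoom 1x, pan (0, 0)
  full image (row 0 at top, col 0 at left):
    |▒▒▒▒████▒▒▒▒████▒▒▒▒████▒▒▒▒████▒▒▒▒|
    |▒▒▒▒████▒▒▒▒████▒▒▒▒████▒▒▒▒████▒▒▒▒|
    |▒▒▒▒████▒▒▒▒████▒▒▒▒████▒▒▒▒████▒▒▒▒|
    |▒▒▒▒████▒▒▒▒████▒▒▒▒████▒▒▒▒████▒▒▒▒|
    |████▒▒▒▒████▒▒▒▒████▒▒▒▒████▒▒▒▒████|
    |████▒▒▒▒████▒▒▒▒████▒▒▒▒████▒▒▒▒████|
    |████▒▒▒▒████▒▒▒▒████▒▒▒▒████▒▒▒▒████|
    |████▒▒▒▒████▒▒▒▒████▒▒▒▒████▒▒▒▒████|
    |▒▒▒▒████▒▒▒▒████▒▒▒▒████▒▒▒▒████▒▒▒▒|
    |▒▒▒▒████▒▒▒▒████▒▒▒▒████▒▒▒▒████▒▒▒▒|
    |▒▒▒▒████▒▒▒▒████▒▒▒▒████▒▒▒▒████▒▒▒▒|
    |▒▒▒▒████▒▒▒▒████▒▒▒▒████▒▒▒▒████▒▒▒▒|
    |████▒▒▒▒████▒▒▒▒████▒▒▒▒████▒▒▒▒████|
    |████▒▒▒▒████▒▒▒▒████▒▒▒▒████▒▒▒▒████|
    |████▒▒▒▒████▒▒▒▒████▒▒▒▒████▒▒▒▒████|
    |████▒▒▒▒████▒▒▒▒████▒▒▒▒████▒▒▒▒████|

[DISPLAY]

           ┃▒▒▒▒████▒▒▒▒████▒▒▒▒████▒▒▒▒████
           ┃▒▒▒▒████▒▒▒▒████▒▒▒▒████▒▒▒▒████
           ┃▒▒▒▒████▒▒▒▒████▒▒▒▒████▒▒▒▒████
           ┃████▒▒▒▒████▒▒▒▒████▒▒▒▒████▒▒▒▒
           ┃████▒▒▒▒████▒▒▒▒████▒▒▒▒████▒▒▒▒
━━━━━━━━━━━┃████▒▒▒▒████▒▒▒▒████▒▒▒▒████▒▒▒▒
aTable     ┃████▒▒▒▒████▒▒▒▒████▒▒▒▒████▒▒▒▒
───────────┃▒▒▒▒████▒▒▒▒████▒▒▒▒████▒▒▒▒████
  │Date    ┗━━━━━━━━━━━━━━━━━━━━━━━━━━━━━━━━
──┼──────────┼────┼────────     ┃           
in│2024-07-02│1000│$2704.30     ┃           
s │2024-12-27│1001│$2368.94     ┃           
on│2024-06-27│1002│$979.21      ┃           
o │2024-04-08│1003│$4821.13     ┃           
in│2024-02-07│1004│$1649.92     ┃           
on│2024-01-12│1005│$1712.46     ┃           
s │2024-06-09│1006│$2639.22     ┃           
in│2024-11-13│1007│$1079.25     ┃           
━━━━━━━━━━━━━━━━━━━━━━━━━━━━━━━━┛           


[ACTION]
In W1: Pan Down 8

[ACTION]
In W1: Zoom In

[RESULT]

           ┃████████▒▒▒▒▒▒▒▒████████▒▒▒▒▒▒▒▒
           ┃████████▒▒▒▒▒▒▒▒████████▒▒▒▒▒▒▒▒
           ┃████████▒▒▒▒▒▒▒▒████████▒▒▒▒▒▒▒▒
           ┃████████▒▒▒▒▒▒▒▒████████▒▒▒▒▒▒▒▒
           ┃████████▒▒▒▒▒▒▒▒████████▒▒▒▒▒▒▒▒
━━━━━━━━━━━┃████████▒▒▒▒▒▒▒▒████████▒▒▒▒▒▒▒▒
aTable     ┃████████▒▒▒▒▒▒▒▒████████▒▒▒▒▒▒▒▒
───────────┃▒▒▒▒▒▒▒▒████████▒▒▒▒▒▒▒▒████████
  │Date    ┗━━━━━━━━━━━━━━━━━━━━━━━━━━━━━━━━
──┼──────────┼────┼────────     ┃           
in│2024-07-02│1000│$2704.30     ┃           
s │2024-12-27│1001│$2368.94     ┃           
on│2024-06-27│1002│$979.21      ┃           
o │2024-04-08│1003│$4821.13     ┃           
in│2024-02-07│1004│$1649.92     ┃           
on│2024-01-12│1005│$1712.46     ┃           
s │2024-06-09│1006│$2639.22     ┃           
in│2024-11-13│1007│$1079.25     ┃           
━━━━━━━━━━━━━━━━━━━━━━━━━━━━━━━━┛           


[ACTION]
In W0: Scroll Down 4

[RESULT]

           ┃████████▒▒▒▒▒▒▒▒████████▒▒▒▒▒▒▒▒
           ┃████████▒▒▒▒▒▒▒▒████████▒▒▒▒▒▒▒▒
           ┃████████▒▒▒▒▒▒▒▒████████▒▒▒▒▒▒▒▒
           ┃████████▒▒▒▒▒▒▒▒████████▒▒▒▒▒▒▒▒
           ┃████████▒▒▒▒▒▒▒▒████████▒▒▒▒▒▒▒▒
━━━━━━━━━━━┃████████▒▒▒▒▒▒▒▒████████▒▒▒▒▒▒▒▒
aTable     ┃████████▒▒▒▒▒▒▒▒████████▒▒▒▒▒▒▒▒
───────────┃▒▒▒▒▒▒▒▒████████▒▒▒▒▒▒▒▒████████
  │Date    ┗━━━━━━━━━━━━━━━━━━━━━━━━━━━━━━━━
──┼──────────┼────┼────────     ┃           
in│2024-02-07│1004│$1649.92     ┃           
on│2024-01-12│1005│$1712.46     ┃           
s │2024-06-09│1006│$2639.22     ┃           
in│2024-11-13│1007│$1079.25     ┃           
  │2024-11-05│1008│$2265.20     ┃           
on│2024-02-22│1009│$3361.84     ┃           
o │2024-07-15│1010│$2674.83     ┃           
ey│2024-10-01│1011│$2157.02     ┃           
━━━━━━━━━━━━━━━━━━━━━━━━━━━━━━━━┛           


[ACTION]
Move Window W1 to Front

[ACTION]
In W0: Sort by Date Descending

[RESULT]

           ┃████████▒▒▒▒▒▒▒▒████████▒▒▒▒▒▒▒▒
           ┃████████▒▒▒▒▒▒▒▒████████▒▒▒▒▒▒▒▒
           ┃████████▒▒▒▒▒▒▒▒████████▒▒▒▒▒▒▒▒
           ┃████████▒▒▒▒▒▒▒▒████████▒▒▒▒▒▒▒▒
           ┃████████▒▒▒▒▒▒▒▒████████▒▒▒▒▒▒▒▒
━━━━━━━━━━━┃████████▒▒▒▒▒▒▒▒████████▒▒▒▒▒▒▒▒
aTable     ┃████████▒▒▒▒▒▒▒▒████████▒▒▒▒▒▒▒▒
───────────┃▒▒▒▒▒▒▒▒████████▒▒▒▒▒▒▒▒████████
  │Date    ┗━━━━━━━━━━━━━━━━━━━━━━━━━━━━━━━━
──┼──────────┼────┼────────     ┃           
o │2024-07-15│1010│$2674.83     ┃           
in│2024-07-02│1000│$2704.30     ┃           
on│2024-06-27│1002│$979.21      ┃           
s │2024-06-09│1006│$2639.22     ┃           
o │2024-04-08│1003│$4821.13     ┃           
  │2024-03-26│1012│$85.86       ┃           
on│2024-02-22│1009│$3361.84     ┃           
in│2024-02-07│1004│$1649.92     ┃           
━━━━━━━━━━━━━━━━━━━━━━━━━━━━━━━━┛           


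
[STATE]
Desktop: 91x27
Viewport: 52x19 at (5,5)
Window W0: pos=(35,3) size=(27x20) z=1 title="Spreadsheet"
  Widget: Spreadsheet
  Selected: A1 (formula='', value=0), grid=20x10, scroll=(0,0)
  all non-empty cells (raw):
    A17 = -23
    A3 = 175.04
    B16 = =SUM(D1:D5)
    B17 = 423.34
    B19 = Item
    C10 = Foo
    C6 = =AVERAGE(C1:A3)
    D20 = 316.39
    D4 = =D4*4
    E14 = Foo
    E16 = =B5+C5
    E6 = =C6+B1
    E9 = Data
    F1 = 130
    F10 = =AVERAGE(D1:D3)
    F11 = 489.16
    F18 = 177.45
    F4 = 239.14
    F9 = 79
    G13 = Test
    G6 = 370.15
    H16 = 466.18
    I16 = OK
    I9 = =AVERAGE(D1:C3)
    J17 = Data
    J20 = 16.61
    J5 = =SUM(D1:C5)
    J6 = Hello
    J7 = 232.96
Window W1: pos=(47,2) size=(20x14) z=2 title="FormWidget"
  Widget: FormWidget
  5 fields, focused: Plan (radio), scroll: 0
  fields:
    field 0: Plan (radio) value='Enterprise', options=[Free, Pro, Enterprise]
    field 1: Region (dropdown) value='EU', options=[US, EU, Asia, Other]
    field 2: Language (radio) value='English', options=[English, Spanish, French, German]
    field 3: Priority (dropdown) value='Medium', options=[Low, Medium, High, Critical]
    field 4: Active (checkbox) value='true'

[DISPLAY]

                              ┠───────────┃> Plan:  
                              ┃A1:        ┃  Region:
                              ┃       A   ┃  Languag
                              ┃-----------┃  Priorit
                              ┃  1      [0┃  Active:
                              ┃  2        ┃         
                              ┃  3   175.0┃         
                              ┃  4        ┃         
                              ┃  5        ┃         
                              ┃  6        ┃         
                              ┃  7        ┗━━━━━━━━━
                              ┃  8        0       0 
                              ┃  9        0       0 
                              ┃ 10        0       0F
                              ┃ 11        0       0 
                              ┃ 12        0       0 
                              ┃ 13        0       0 
                              ┗━━━━━━━━━━━━━━━━━━━━━
                                                    


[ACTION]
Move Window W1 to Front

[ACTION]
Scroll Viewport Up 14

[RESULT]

                                                    
                                                    
                                          ┏━━━━━━━━━
                              ┏━━━━━━━━━━━┃ FormWidg
                              ┃ Spreadshee┠─────────
                              ┠───────────┃> Plan:  
                              ┃A1:        ┃  Region:
                              ┃       A   ┃  Languag
                              ┃-----------┃  Priorit
                              ┃  1      [0┃  Active:
                              ┃  2        ┃         
                              ┃  3   175.0┃         
                              ┃  4        ┃         
                              ┃  5        ┃         
                              ┃  6        ┃         
                              ┃  7        ┗━━━━━━━━━
                              ┃  8        0       0 
                              ┃  9        0       0 
                              ┃ 10        0       0F


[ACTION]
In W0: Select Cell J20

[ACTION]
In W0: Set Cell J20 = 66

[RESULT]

                                                    
                                                    
                                          ┏━━━━━━━━━
                              ┏━━━━━━━━━━━┃ FormWidg
                              ┃ Spreadshee┠─────────
                              ┠───────────┃> Plan:  
                              ┃J20: 66    ┃  Region:
                              ┃       A   ┃  Languag
                              ┃-----------┃  Priorit
                              ┃  1        ┃  Active:
                              ┃  2        ┃         
                              ┃  3   175.0┃         
                              ┃  4        ┃         
                              ┃  5        ┃         
                              ┃  6        ┃         
                              ┃  7        ┗━━━━━━━━━
                              ┃  8        0       0 
                              ┃  9        0       0 
                              ┃ 10        0       0F


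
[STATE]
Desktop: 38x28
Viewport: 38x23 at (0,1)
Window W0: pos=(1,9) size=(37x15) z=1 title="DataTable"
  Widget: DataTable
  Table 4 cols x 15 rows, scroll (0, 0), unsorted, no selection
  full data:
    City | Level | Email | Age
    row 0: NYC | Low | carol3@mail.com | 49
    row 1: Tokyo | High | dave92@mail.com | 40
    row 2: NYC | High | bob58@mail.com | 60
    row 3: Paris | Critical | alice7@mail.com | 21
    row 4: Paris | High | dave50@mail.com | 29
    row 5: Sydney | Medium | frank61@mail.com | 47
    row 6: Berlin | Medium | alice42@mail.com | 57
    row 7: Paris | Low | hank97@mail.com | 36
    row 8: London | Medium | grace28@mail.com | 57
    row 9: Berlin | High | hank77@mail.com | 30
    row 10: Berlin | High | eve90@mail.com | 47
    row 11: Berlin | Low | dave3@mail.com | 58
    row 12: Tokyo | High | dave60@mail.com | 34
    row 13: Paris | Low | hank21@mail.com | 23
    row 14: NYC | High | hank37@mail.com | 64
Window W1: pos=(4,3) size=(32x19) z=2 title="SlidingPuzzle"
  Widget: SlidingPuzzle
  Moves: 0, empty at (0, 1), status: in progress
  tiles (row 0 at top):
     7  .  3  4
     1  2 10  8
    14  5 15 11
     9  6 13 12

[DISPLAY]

                                      
                                      
    ┏━━━━━━━━━━━━━━━━━━━━━━━━━━━━━━┓  
    ┃ SlidingPuzzle                ┃  
    ┠──────────────────────────────┨  
    ┃┌────┬────┬────┬────┐         ┃  
    ┃│  7 │    │  3 │  4 │         ┃  
    ┃├────┼────┼────┼────┤         ┃  
 ┏━━┃│  1 │  2 │ 10 │  8 │         ┃━┓
 ┃ D┃├────┼────┼────┼────┤         ┃ ┃
 ┠──┃│ 14 │  5 │ 15 │ 11 │         ┃─┨
 ┃Ci┃├────┼────┼────┼────┤         ┃g┃
 ┃──┃│  9 │  6 │ 13 │ 12 │         ┃─┃
 ┃NY┃└────┴────┴────┴────┘         ┃9┃
 ┃To┃Moves: 0                      ┃0┃
 ┃NY┃                              ┃0┃
 ┃Pa┃                              ┃1┃
 ┃Pa┃                              ┃9┃
 ┃Sy┃                              ┃7┃
 ┃Be┃                              ┃7┃
 ┃Pa┗━━━━━━━━━━━━━━━━━━━━━━━━━━━━━━┛6┃
 ┃London│Medium  │grace28@mail.com│57┃
 ┗━━━━━━━━━━━━━━━━━━━━━━━━━━━━━━━━━━━┛


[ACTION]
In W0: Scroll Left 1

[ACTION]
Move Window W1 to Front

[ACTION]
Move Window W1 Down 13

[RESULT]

                                      
                                      
                                      
                                      
                                      
                                      
                                      
                                      
 ┏━━┏━━━━━━━━━━━━━━━━━━━━━━━━━━━━━━┓━┓
 ┃ D┃ SlidingPuzzle                ┃ ┃
 ┠──┠──────────────────────────────┨─┨
 ┃Ci┃┌────┬────┬────┬────┐         ┃g┃
 ┃──┃│  7 │    │  3 │  4 │         ┃─┃
 ┃NY┃├────┼────┼────┼────┤         ┃9┃
 ┃To┃│  1 │  2 │ 10 │  8 │         ┃0┃
 ┃NY┃├────┼────┼────┼────┤         ┃0┃
 ┃Pa┃│ 14 │  5 │ 15 │ 11 │         ┃1┃
 ┃Pa┃├────┼────┼────┼────┤         ┃9┃
 ┃Sy┃│  9 │  6 │ 13 │ 12 │         ┃7┃
 ┃Be┃└────┴────┴────┴────┘         ┃7┃
 ┃Pa┃Moves: 0                      ┃6┃
 ┃Lo┃                              ┃7┃
 ┗━━┃                              ┃━┛


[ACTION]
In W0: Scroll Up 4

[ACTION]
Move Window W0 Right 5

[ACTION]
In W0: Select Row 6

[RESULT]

                                      
                                      
                                      
                                      
                                      
                                      
                                      
                                      
 ┏━━┏━━━━━━━━━━━━━━━━━━━━━━━━━━━━━━┓━┓
 ┃ D┃ SlidingPuzzle                ┃ ┃
 ┠──┠──────────────────────────────┨─┨
 ┃Ci┃┌────┬────┬────┬────┐         ┃g┃
 ┃──┃│  7 │    │  3 │  4 │         ┃─┃
 ┃NY┃├────┼────┼────┼────┤         ┃9┃
 ┃To┃│  1 │  2 │ 10 │  8 │         ┃0┃
 ┃NY┃├────┼────┼────┼────┤         ┃0┃
 ┃Pa┃│ 14 │  5 │ 15 │ 11 │         ┃1┃
 ┃Pa┃├────┼────┼────┼────┤         ┃9┃
 ┃Sy┃│  9 │  6 │ 13 │ 12 │         ┃7┃
 ┃>e┃└────┴────┴────┴────┘         ┃7┃
 ┃Pa┃Moves: 0                      ┃6┃
 ┃Lo┃                              ┃7┃
 ┗━━┃                              ┃━┛


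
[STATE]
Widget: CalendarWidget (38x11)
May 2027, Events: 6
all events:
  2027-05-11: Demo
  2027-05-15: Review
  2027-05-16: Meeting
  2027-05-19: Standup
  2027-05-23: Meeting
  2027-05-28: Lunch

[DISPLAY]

               May 2027               
Mo Tu We Th Fr Sa Su                  
                1  2                  
 3  4  5  6  7  8  9                  
10 11* 12 13 14 15* 16*               
17 18 19* 20 21 22 23*                
24 25 26 27 28* 29 30                 
31                                    
                                      
                                      
                                      


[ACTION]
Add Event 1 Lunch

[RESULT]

               May 2027               
Mo Tu We Th Fr Sa Su                  
                1*  2                 
 3  4  5  6  7  8  9                  
10 11* 12 13 14 15* 16*               
17 18 19* 20 21 22 23*                
24 25 26 27 28* 29 30                 
31                                    
                                      
                                      
                                      


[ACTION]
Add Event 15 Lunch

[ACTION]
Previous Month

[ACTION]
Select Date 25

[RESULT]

              April 2027              
Mo Tu We Th Fr Sa Su                  
          1  2  3  4                  
 5  6  7  8  9 10 11                  
12 13 14 15 16 17 18                  
19 20 21 22 23 24 [25]                
26 27 28 29 30                        
                                      
                                      
                                      
                                      


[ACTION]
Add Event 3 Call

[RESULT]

              April 2027              
Mo Tu We Th Fr Sa Su                  
          1  2  3*  4                 
 5  6  7  8  9 10 11                  
12 13 14 15 16 17 18                  
19 20 21 22 23 24 [25]                
26 27 28 29 30                        
                                      
                                      
                                      
                                      


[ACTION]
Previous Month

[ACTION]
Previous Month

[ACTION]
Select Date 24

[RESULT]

            February 2027             
Mo Tu We Th Fr Sa Su                  
 1  2  3  4  5  6  7                  
 8  9 10 11 12 13 14                  
15 16 17 18 19 20 21                  
22 23 [24] 25 26 27 28                
                                      
                                      
                                      
                                      
                                      


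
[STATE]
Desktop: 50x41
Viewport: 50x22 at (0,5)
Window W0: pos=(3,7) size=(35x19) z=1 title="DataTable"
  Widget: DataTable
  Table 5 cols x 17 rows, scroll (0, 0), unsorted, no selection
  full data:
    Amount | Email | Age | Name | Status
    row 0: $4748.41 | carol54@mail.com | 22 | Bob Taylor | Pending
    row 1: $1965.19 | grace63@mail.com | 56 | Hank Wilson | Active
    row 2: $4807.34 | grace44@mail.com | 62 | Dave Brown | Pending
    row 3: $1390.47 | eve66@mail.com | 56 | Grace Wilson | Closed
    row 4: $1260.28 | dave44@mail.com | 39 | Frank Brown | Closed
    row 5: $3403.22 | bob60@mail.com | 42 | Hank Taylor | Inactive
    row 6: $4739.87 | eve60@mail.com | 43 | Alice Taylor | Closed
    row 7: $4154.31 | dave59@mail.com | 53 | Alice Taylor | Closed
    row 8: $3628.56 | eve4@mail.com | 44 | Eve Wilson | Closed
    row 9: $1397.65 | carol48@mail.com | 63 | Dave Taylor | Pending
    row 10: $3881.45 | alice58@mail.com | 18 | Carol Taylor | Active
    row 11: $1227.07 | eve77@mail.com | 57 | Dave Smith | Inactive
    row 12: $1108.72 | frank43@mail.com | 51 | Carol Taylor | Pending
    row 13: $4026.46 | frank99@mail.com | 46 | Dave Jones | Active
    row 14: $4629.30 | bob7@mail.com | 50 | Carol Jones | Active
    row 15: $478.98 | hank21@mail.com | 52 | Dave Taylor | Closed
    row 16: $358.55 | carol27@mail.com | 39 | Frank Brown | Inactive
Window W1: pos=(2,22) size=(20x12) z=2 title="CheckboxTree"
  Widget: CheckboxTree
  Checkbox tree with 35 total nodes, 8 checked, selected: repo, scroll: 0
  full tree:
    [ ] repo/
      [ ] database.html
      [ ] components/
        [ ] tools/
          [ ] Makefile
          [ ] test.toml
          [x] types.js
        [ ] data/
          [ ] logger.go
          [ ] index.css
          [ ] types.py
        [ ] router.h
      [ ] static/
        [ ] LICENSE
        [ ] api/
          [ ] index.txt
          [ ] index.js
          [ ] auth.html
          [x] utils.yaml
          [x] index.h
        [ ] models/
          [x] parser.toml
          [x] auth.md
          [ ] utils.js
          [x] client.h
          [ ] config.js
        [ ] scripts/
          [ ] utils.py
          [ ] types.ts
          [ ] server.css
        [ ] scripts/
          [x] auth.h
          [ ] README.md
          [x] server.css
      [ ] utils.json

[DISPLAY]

                                                  
                                                  
   ┏━━━━━━━━━━━━━━━━━━━━━━━━━━━━━━━━━┓            
   ┃ DataTable                       ┃            
   ┠─────────────────────────────────┨            
   ┃Amount  │Email           │Age│Nam┃            
   ┃────────┼────────────────┼───┼───┃            
   ┃$4748.41│carol54@mail.com│22 │Bob┃            
   ┃$1965.19│grace63@mail.com│56 │Han┃            
   ┃$4807.34│grace44@mail.com│62 │Dav┃            
   ┃$1390.47│eve66@mail.com  │56 │Gra┃            
   ┃$1260.28│dave44@mail.com │39 │Fra┃            
   ┃$3403.22│bob60@mail.com  │42 │Han┃            
   ┃$4739.87│eve60@mail.com  │43 │Ali┃            
   ┃$4154.31│dave59@mail.com │53 │Ali┃            
   ┃$3628.56│eve4@mail.com   │44 │Eve┃            
   ┃$1397.65│carol48@mail.com│63 │Dav┃            
  ┏━━━━━━━━━━━━━━━━━━┓ail.com│18 │Car┃            
  ┃ CheckboxTree     ┃l.com  │57 │Dav┃            
  ┠──────────────────┨ail.com│51 │Car┃            
  ┃>[-] repo/        ┃━━━━━━━━━━━━━━━┛            
  ┃   [ ] database.ht┃                            


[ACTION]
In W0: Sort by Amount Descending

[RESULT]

                                                  
                                                  
   ┏━━━━━━━━━━━━━━━━━━━━━━━━━━━━━━━━━┓            
   ┃ DataTable                       ┃            
   ┠─────────────────────────────────┨            
   ┃Amount ▼│Email           │Age│Nam┃            
   ┃────────┼────────────────┼───┼───┃            
   ┃$4807.34│grace44@mail.com│62 │Dav┃            
   ┃$4748.41│carol54@mail.com│22 │Bob┃            
   ┃$4739.87│eve60@mail.com  │43 │Ali┃            
   ┃$4629.30│bob7@mail.com   │50 │Car┃            
   ┃$4154.31│dave59@mail.com │53 │Ali┃            
   ┃$4026.46│frank99@mail.com│46 │Dav┃            
   ┃$3881.45│alice58@mail.com│18 │Car┃            
   ┃$3628.56│eve4@mail.com   │44 │Eve┃            
   ┃$3403.22│bob60@mail.com  │42 │Han┃            
   ┃$1965.19│grace63@mail.com│56 │Han┃            
  ┏━━━━━━━━━━━━━━━━━━┓ail.com│63 │Dav┃            
  ┃ CheckboxTree     ┃l.com  │56 │Gra┃            
  ┠──────────────────┨il.com │39 │Fra┃            
  ┃>[-] repo/        ┃━━━━━━━━━━━━━━━┛            
  ┃   [ ] database.ht┃                            


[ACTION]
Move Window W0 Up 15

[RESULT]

   ┃$4807.34│grace44@mail.com│62 │Dav┃            
   ┃$4748.41│carol54@mail.com│22 │Bob┃            
   ┃$4739.87│eve60@mail.com  │43 │Ali┃            
   ┃$4629.30│bob7@mail.com   │50 │Car┃            
   ┃$4154.31│dave59@mail.com │53 │Ali┃            
   ┃$4026.46│frank99@mail.com│46 │Dav┃            
   ┃$3881.45│alice58@mail.com│18 │Car┃            
   ┃$3628.56│eve4@mail.com   │44 │Eve┃            
   ┃$3403.22│bob60@mail.com  │42 │Han┃            
   ┃$1965.19│grace63@mail.com│56 │Han┃            
   ┃$1397.65│carol48@mail.com│63 │Dav┃            
   ┃$1390.47│eve66@mail.com  │56 │Gra┃            
   ┃$1260.28│dave44@mail.com │39 │Fra┃            
   ┗━━━━━━━━━━━━━━━━━━━━━━━━━━━━━━━━━┛            
                                                  
                                                  
                                                  
  ┏━━━━━━━━━━━━━━━━━━┓                            
  ┃ CheckboxTree     ┃                            
  ┠──────────────────┨                            
  ┃>[-] repo/        ┃                            
  ┃   [ ] database.ht┃                            
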